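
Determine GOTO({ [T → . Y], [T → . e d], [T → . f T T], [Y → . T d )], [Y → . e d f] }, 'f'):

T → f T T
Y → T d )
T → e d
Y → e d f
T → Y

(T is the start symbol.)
GOTO(I, 'f') = CLOSURE({ [A → αX.β] : [A → α.Xβ] ∈ I, X = 'f' })

Items with dot before 'f', with the dot advanced:
  [T → . f T T] → [T → f . T T]
Closure of the advanced items:
  [T → f . T T] has the dot before T: add [T → . f T T], [T → . e d], [T → . Y]
  [T → . Y] has the dot before Y: add [Y → . T d )], [Y → . e d f]

GOTO = { [T → . Y], [T → . e d], [T → . f T T], [T → f . T T], [Y → . T d )], [Y → . e d f] }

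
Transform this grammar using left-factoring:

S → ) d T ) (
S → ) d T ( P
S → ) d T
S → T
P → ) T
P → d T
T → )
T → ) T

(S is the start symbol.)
S → ) d T S'
S' → ) (
S' → ( P
S' → ε
S → T
P → ) T
P → d T
T → ) T'
T' → ε
T' → T

Left-factoring transforms A → αβ₁ | αβ₂ into A → αA' and A' → β₁ | β₂
(α is the longest common prefix among the alternatives). Repeat until
no nonterminal has two alternatives with a common prefix.

Round 1: S has alternatives sharing prefix ') d T'. Introduce S': S → ) d T S'
  Add: S' → ) (
  Add: S' → ( P
  Add: S' → ε

Round 2: T has alternatives sharing prefix ')'. Introduce T': T → ) T'
  Add: T' → ε
  Add: T' → T

No remaining common prefixes — done.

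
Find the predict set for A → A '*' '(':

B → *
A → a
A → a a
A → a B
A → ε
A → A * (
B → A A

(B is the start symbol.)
PREDICT(A → A '*' '(') = (FIRST(RHS) \ {ε}) ∪ (FOLLOW(A) if ε ∈ FIRST(RHS), i.e. RHS ⇒* ε)
FIRST(A) = { '*', 'a', ε }
FIRST(A '*' '(') = { '*', 'a' }
ε ∉ FIRST(A '*' '('), so FOLLOW(A) is not added.
PREDICT(A → A '*' '(') = { '*', 'a' }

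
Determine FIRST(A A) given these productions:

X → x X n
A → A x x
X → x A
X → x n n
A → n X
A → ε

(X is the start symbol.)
FIRST sets of the non-terminals involved (from the grammar, by fixed-point iteration):
  FIRST(A) = { 'n', 'x', ε }

To compute FIRST(A A), process the symbols left to right:
Symbol A is a non-terminal. Add FIRST(A) \ {ε} = { 'n', 'x' }
A is nullable (ε ∈ FIRST(A)), continue to the next symbol.
Symbol A is a non-terminal. Add FIRST(A) \ {ε} = { 'n', 'x' }
A is nullable (ε ∈ FIRST(A)), continue to the next symbol.
All symbols are nullable, so ε is in the result.
FIRST(A A) = { 'n', 'x', ε }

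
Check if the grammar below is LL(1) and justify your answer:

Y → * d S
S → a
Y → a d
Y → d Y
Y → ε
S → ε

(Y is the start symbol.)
Yes, the grammar is LL(1).

Relevant sets:
  FOLLOW(Y) = { $ }
  FOLLOW(S) = { $ }

For Y:
  PREDICT(Y → '*' d S) = { '*' }
  PREDICT(Y → a d) = { 'a' }
  PREDICT(Y → d Y) = { 'd' }
  PREDICT(Y → ε) = { $ }
For S:
  PREDICT(S → a) = { 'a' }
  PREDICT(S → ε) = { $ }

All predict sets are disjoint. The grammar IS LL(1).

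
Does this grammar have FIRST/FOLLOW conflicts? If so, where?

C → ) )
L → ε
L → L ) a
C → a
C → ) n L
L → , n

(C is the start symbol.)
A FIRST/FOLLOW conflict occurs when a non-terminal N has a nullable alternative N → β (β ⇒* ε) and another alternative N → α with FIRST(α) ∩ FOLLOW(N) ≠ ∅: on such a lookahead the parser cannot decide between expanding α and letting N vanish via β.

Nullable non-terminals: L.
FIRST sets used below: FIRST(L) = { ')', ',', ε }

L: nullable alternative(s) L → ε; FOLLOW(L) = { $, ')' }
  L → ε: FIRST \ {ε} = { } — this is the only nullable alternative, skip
  L → L ) a: FIRST \ {ε} = { ')', ',' } — overlaps FOLLOW(L) on { ')' }: CONFLICT
  L → , n: FIRST \ {ε} = { ',' } — disjoint from FOLLOW(L)

C has no nullable alternative, so no FIRST/FOLLOW check is needed there.

So the grammar has 1 FIRST/FOLLOW conflict (marked CONFLICT above).

Answer: Yes. L → L ')' a with FOLLOW(L) on { ')' }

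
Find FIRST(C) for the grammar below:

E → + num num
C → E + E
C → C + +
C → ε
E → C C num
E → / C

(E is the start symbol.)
{ '+', '/', 'num', ε }

To compute FIRST(C), examine every production with C on the left-hand side, reading each right-hand side left to right until a non-nullable symbol is reached.

FIRST sets of the other non-terminals involved (by the same procedure, iterated to a fixed point):
  FIRST(E) = { '+', '/', 'num' }

From C → E + E:
  - E is a non-terminal: add FIRST(E) \ {ε} = { '+', '/', 'num' }
    E is not nullable, so stop
From C → C + +:
  - C is the symbol being defined: contributes nothing new
    C is nullable, so continue to the next symbol
  - '+' is a terminal: add '+' and stop
From C → ε:
  - ε-production, so ε ∈ FIRST(C)

Collecting: FIRST(C) = { '+', '/', 'num', ε }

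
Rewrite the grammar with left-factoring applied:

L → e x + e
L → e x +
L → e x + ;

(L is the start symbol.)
L → e x + L'
L' → e
L' → ε
L' → ;

Left-factoring transforms A → αβ₁ | αβ₂ into A → αA' and A' → β₁ | β₂
(α is the longest common prefix among the alternatives). Repeat until
no nonterminal has two alternatives with a common prefix.

Round 1: L has alternatives sharing prefix 'e x +'. Introduce L': L → e x + L'
  Add: L' → e
  Add: L' → ε
  Add: L' → ;

No remaining common prefixes — done.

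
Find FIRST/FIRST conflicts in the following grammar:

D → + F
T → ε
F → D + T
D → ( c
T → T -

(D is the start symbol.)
A FIRST/FIRST conflict occurs when two productions N → α and N → β for the same non-terminal have FIRST(α) ∩ FIRST(β) ≠ ∅ (with ε ∈ FIRST of a nullable right-hand side, so two nullable alternatives also conflict).

FIRST sets of the non-terminals at (or reachable through a nullable prefix from) the front of some alternative:
  FIRST(T) = { '-', ε }

Productions for D:
  D → + F: FIRST = { '+' }
  D → ( c: FIRST = { '(' }
Productions for T:
  T → ε: FIRST = { ε }
  T → T -: FIRST = { '-' }
F has only one production, so no FIRST/FIRST conflict is possible there.

All alternatives of each non-terminal have pairwise disjoint FIRST sets.

Answer: No FIRST/FIRST conflicts.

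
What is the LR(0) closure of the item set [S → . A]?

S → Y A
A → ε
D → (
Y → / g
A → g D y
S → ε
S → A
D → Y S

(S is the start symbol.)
To compute CLOSURE, for each item [A → α.Bβ] where B is a non-terminal, add [B → .γ] for all productions B → γ; repeat for the newly added items until nothing changes.

Start with: [S → . A]
  [S → . A] has the dot before A: add [A → .], [A → . g D y]
No further items can be added.

CLOSURE = { [A → . g D y], [A → .], [S → . A] }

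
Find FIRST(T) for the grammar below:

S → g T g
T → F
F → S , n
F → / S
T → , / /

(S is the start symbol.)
To compute FIRST(T), examine every production with T on the left-hand side, reading each right-hand side left to right until a non-nullable symbol is reached.

FIRST sets of the other non-terminals involved (by the same procedure, iterated to a fixed point):
  FIRST(F) = { '/', 'g' }

From T → F:
  - F is a non-terminal: add FIRST(F) \ {ε} = { '/', 'g' }
    F is not nullable, so stop
From T → , / /:
  - ',' is a terminal: add ',' and stop

Collecting: FIRST(T) = { ',', '/', 'g' }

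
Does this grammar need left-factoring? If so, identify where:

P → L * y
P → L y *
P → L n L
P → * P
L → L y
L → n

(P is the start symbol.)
Left-factoring is needed when two productions for the same non-terminal
share a common prefix on the right-hand side.

Productions for P:
  P → L * y
  P → L y *
  P → L n L
  P → * P
Productions for L:
  L → L y
  L → n

Found common prefix 'L' in productions for P

Answer: Yes, P has productions with common prefix 'L'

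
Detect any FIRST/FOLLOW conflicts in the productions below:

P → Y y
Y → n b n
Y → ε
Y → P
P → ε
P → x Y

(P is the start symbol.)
A FIRST/FOLLOW conflict occurs when a non-terminal N has a nullable alternative N → β (β ⇒* ε) and another alternative N → α with FIRST(α) ∩ FOLLOW(N) ≠ ∅: on such a lookahead the parser cannot decide between expanding α and letting N vanish via β.

Nullable non-terminals: P, Y.
FIRST sets used below: FIRST(Y) = { 'n', 'x', 'y', ε }, FIRST(P) = { 'n', 'x', 'y', ε }

P: nullable alternative(s) P → ε; FOLLOW(P) = { $, 'y' }
  P → Y y: FIRST \ {ε} = { 'n', 'x', 'y' } — overlaps FOLLOW(P) on { 'y' }: CONFLICT
  P → ε: FIRST \ {ε} = { } — this is the only nullable alternative, skip
  P → x Y: FIRST \ {ε} = { 'x' } — disjoint from FOLLOW(P)

Y: nullable alternative(s) Y → ε, Y → P; FOLLOW(Y) = { $, 'y' }
  Y → n b n: FIRST \ {ε} = { 'n' } — disjoint from FOLLOW(Y)
  Y → ε: FIRST \ {ε} = { } — disjoint from FOLLOW(Y)
  Y → P: FIRST \ {ε} = { 'n', 'x', 'y' } — overlaps FOLLOW(Y) on { 'y' }: CONFLICT

So the grammar has 2 FIRST/FOLLOW conflicts (marked CONFLICT above).

Answer: Yes. P → Y y with FOLLOW(P) on { 'y' }; Y → P with FOLLOW(Y) on { 'y' }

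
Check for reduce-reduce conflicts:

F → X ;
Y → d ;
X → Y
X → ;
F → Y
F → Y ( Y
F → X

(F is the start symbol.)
Augment with F' → F and build the canonical LR(0) collection (I0 = CLOSURE({[F' → . F]}), then GOTO on every symbol after a dot until no new states appear). It has 10 states:
  I0: { [F → . X ;], [F → . X], [F → . Y ( Y], [F → . Y], [F' → . F], [X → . ;], [X → . Y], [Y → . d ;] }  — shift
  I1: { [X → ; .] }  — reduce
  I2: { [F' → F .] }  — accept
  I3: { [F → X . ;], [F → X .] }  — shift, reduce
  I4: { [F → Y . ( Y], [F → Y .], [X → Y .] }  — shift, 2 reduces
  I5: { [Y → d . ;] }  — shift
  I6: { [Y → d ; .] }  — reduce
  I7: { [F → Y ( . Y], [Y → . d ;] }  — shift
  I8: { [F → Y ( Y .] }  — reduce
  I9: { [F → X ; .] }  — reduce

I4 contains complete items [F → Y .], [X → Y .] — reduce-reduce conflict.

Answer: Yes — I4: [F → Y .] vs [X → Y .]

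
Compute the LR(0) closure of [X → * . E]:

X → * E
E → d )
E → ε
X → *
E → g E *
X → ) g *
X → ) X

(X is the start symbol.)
Start with: [X → * . E]
  [X → * . E] has the dot before E: add [E → . d )], [E → .], [E → . g E *]
No further items can be added.

CLOSURE = { [E → . d )], [E → . g E *], [E → .], [X → * . E] }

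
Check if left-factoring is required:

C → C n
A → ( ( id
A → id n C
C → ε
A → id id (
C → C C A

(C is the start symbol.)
Left-factoring is needed when two productions for the same non-terminal
share a common prefix on the right-hand side.

Productions for C:
  C → C n
  C → ε
  C → C C A
Productions for A:
  A → ( ( id
  A → id n C
  A → id id (

Found common prefix 'C' in productions for C
Found common prefix 'id' in productions for A

Answer: Yes, C has productions with common prefix 'C'; A has productions with common prefix 'id'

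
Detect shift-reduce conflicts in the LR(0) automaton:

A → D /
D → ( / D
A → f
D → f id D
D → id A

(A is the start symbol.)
Yes — I4: [A → f .] vs [D → f . id D]

A shift-reduce conflict occurs when an LR(0) state has both:
  - a complete (reduce) item [A → α .] (dot at the end), and
  - a shift item [B → β . c γ] (dot before a terminal).

Augment with A' → A and build the canonical LR(0) collection (I0 = CLOSURE({[A' → . A]}), then GOTO on every symbol after a dot until no new states appear). It has 13 states:
  I0: { [A → . D /], [A → . f], [A' → . A], [D → . ( / D], [D → . f id D], [D → . id A] }  — shift
  I1: { [D → ( . / D] }  — shift
  I2: { [A' → A .] }  — accept
  I3: { [A → D . /] }  — shift
  I4: { [A → f .], [D → f . id D] }  — shift, reduce
  I5: { [A → . D /], [A → . f], [D → . ( / D], [D → . f id D], [D → . id A], [D → id . A] }  — shift
  I6: { [D → id A .] }  — reduce
  I7: { [D → . ( / D], [D → . f id D], [D → . id A], [D → f id . D] }  — shift
  I8: { [D → f id D .] }  — reduce
  I9: { [D → f . id D] }  — shift
  I10: { [A → D / .] }  — reduce
  I11: { [D → ( / . D], [D → . ( / D], [D → . f id D], [D → . id A] }  — shift
  I12: { [D → ( / D .] }  — reduce

I4 contains reduce item [A → f .] and shift item [D → f . id D] — shift-reduce conflict.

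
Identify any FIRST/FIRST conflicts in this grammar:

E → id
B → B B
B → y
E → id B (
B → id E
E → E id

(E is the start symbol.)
FIRST sets of the non-terminals at (or reachable through a nullable prefix from) the front of some alternative:
  FIRST(E) = { 'id' }
  FIRST(B) = { 'id', 'y' }

Productions for E:
  E → id: FIRST = { 'id' }
  E → id B (: FIRST = { 'id' }
  E → E id: FIRST = { 'id' }
Productions for B:
  B → B B: FIRST = { 'id', 'y' }
  B → y: FIRST = { 'y' }
  B → id E: FIRST = { 'id' }

Conflict for E: E → id and E → id B (
  Overlap: { 'id' }
Conflict for E: E → id and E → E id
  Overlap: { 'id' }
Conflict for E: E → id B ( and E → E id
  Overlap: { 'id' }
Conflict for B: B → B B and B → y
  Overlap: { 'y' }
Conflict for B: B → B B and B → id E
  Overlap: { 'id' }

Answer: Yes. E → id / E → id B '(' on { 'id' }; E → id / E → E id on { 'id' }; E → id B '(' / E → E id on { 'id' }; B → B B / B → y on { 'y' }; B → B B / B → id E on { 'id' }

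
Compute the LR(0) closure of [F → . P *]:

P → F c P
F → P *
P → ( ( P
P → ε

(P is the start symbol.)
To compute CLOSURE, for each item [A → α.Bβ] where B is a non-terminal, add [B → .γ] for all productions B → γ; repeat for the newly added items until nothing changes.

Start with: [F → . P *]
  [F → . P *] has the dot before P: add [P → . F c P], [P → . ( ( P], [P → .]
  [P → . F c P] has the dot before F: all F-items already present
No further items can be added.

CLOSURE = { [F → . P *], [P → . ( ( P], [P → . F c P], [P → .] }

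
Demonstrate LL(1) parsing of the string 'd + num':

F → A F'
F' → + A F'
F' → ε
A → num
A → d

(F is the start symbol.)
LL(1) parsing maintains a stack (initially the start symbol over $) and the input. At each step: if the stack top is a terminal, match it against the current input token; if it is a non-terminal N, replace it with the RHS of M[N, lookahead] (the unique production whose predict set contains the lookahead).

Stack is shown with the top on the left.

Stack     Input      Action
---------------------------
F $       d + num $  output F → A F'
A F' $    d + num $  output A → d
d F' $    d + num $  match 'd'
F' $      + num $    output F' → + A F'
+ A F' $  + num $    match '+'
A F' $    num $      output A → num
num F' $  num $      match 'num'
F' $      $          output F' → ε
$         $          accept

The string is accepted.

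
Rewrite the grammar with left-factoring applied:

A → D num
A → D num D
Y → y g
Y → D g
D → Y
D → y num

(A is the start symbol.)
A → D num A'
A' → ε
A' → D
Y → y g
Y → D g
D → Y
D → y num

Left-factoring transforms A → αβ₁ | αβ₂ into A → αA' and A' → β₁ | β₂
(α is the longest common prefix among the alternatives). Repeat until
no nonterminal has two alternatives with a common prefix.

Round 1: A has alternatives sharing prefix 'D num'. Introduce A': A → D num A'
  Add: A' → ε
  Add: A' → D

No remaining common prefixes — done.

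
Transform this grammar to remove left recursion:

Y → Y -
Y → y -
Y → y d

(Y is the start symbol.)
Y is directly left-recursive. The standard transformation for
  A → A α₁ | ... | A α_m | β₁ | ... | β_n
is
  A  → β₁ A' | ... | β_n A'
  A' → α₁ A' | ... | α_m A' | ε

Y → y - becomes Y → y - Y'
Y → y d becomes Y → y d Y'
Y → Y - becomes Y' → - Y'
Add Y' → ε

Resulting grammar:
Y → y - Y'
Y → y d Y'
Y' → - Y'
Y' → ε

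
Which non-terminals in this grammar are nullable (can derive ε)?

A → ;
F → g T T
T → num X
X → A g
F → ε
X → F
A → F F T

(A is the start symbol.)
{ 'F', 'X' }

A non-terminal is nullable if it can derive ε (the empty string): either it has an ε-production, or it has a production whose right-hand side consists entirely of nullable non-terminals.

ε-productions: F → ε
So F is immediately nullable.
X → F: every symbol on the right is nullable, so X is nullable too.
No further non-terminal can be added: every production for the remaining non-terminals contains a terminal or a non-nullable non-terminal.
Nullable = { 'F', 'X' }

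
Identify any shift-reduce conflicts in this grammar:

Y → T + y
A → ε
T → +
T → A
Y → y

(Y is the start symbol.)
A shift-reduce conflict occurs when an LR(0) state has both:
  - a complete (reduce) item [A → α .] (dot at the end), and
  - a shift item [B → β . c γ] (dot before a terminal).

Augment with Y' → Y and build the canonical LR(0) collection (I0 = CLOSURE({[Y' → . Y]}), then GOTO on every symbol after a dot until no new states appear). It has 8 states:
  I0: { [A → .], [T → . +], [T → . A], [Y → . T + y], [Y → . y], [Y' → . Y] }  — shift, reduce
  I1: { [T → + .] }  — reduce
  I2: { [T → A .] }  — reduce
  I3: { [Y → T . + y] }  — shift
  I4: { [Y' → Y .] }  — accept
  I5: { [Y → y .] }  — reduce
  I6: { [Y → T + . y] }  — shift
  I7: { [Y → T + y .] }  — reduce

I0 contains reduce item [A → .] and shift items [T → . +], [Y → . y] — shift-reduce conflict.

Answer: Yes — I0: [A → .] vs [T → . +]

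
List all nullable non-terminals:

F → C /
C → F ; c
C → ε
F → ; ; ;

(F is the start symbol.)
{ 'C' }

ε-productions: C → ε
So C is immediately nullable.
No further non-terminal can be added: every production for the remaining non-terminals contains a terminal or a non-nullable non-terminal.
Nullable = { 'C' }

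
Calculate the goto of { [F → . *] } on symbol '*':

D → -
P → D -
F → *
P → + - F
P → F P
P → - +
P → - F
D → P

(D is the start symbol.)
GOTO(I, '*') = CLOSURE({ [A → αX.β] : [A → α.Xβ] ∈ I, X = '*' })

Items with dot before '*', with the dot advanced:
  [F → . *] → [F → * .]
Closure adds nothing (no advanced item has the dot before a non-terminal).

GOTO = { [F → * .] }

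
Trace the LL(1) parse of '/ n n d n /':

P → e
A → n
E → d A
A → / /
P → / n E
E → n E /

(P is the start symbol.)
LL(1) parsing maintains a stack (initially the start symbol over $) and the input. At each step: if the stack top is a terminal, match it against the current input token; if it is a non-terminal N, replace it with the RHS of M[N, lookahead] (the unique production whose predict set contains the lookahead).

Stack is shown with the top on the left.

Stack    Input          Action
------------------------------
P $      / n n d n / $  output P → / n E
/ n E $  / n n d n / $  match '/'
n E $    n n d n / $    match 'n'
E $      n d n / $      output E → n E /
n E / $  n d n / $      match 'n'
E / $    d n / $        output E → d A
d A / $  d n / $        match 'd'
A / $    n / $          output A → n
n / $    n / $          match 'n'
/ $      / $            match '/'
$        $              accept

The string is accepted.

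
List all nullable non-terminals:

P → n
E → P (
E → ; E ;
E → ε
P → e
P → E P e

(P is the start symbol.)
{ 'E' }

A non-terminal is nullable if it can derive ε (the empty string): either it has an ε-production, or it has a production whose right-hand side consists entirely of nullable non-terminals.

ε-productions: E → ε
So E is immediately nullable.
No further non-terminal can be added: every production for the remaining non-terminals contains a terminal or a non-nullable non-terminal.
Nullable = { 'E' }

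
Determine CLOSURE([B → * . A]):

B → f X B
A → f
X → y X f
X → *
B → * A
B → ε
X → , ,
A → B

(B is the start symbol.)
{ [A → . B], [A → . f], [B → * . A], [B → . * A], [B → . f X B], [B → .] }

To compute CLOSURE, for each item [A → α.Bβ] where B is a non-terminal, add [B → .γ] for all productions B → γ; repeat for the newly added items until nothing changes.

Start with: [B → * . A]
  [B → * . A] has the dot before A: add [A → . f], [A → . B]
  [A → . B] has the dot before B: add [B → . f X B], [B → . * A], [B → .]
No further items can be added.

CLOSURE = { [A → . B], [A → . f], [B → * . A], [B → . * A], [B → . f X B], [B → .] }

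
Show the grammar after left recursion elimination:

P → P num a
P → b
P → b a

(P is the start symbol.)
P → b P'
P → b a P'
P' → num a P'
P' → ε

P is directly left-recursive. The standard transformation for
  A → A α₁ | ... | A α_m | β₁ | ... | β_n
is
  A  → β₁ A' | ... | β_n A'
  A' → α₁ A' | ... | α_m A' | ε

P → b becomes P → b P'
P → b a becomes P → b a P'
P → P num a becomes P' → num a P'
Add P' → ε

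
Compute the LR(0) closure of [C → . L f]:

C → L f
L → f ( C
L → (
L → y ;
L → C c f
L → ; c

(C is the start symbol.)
To compute CLOSURE, for each item [A → α.Bβ] where B is a non-terminal, add [B → .γ] for all productions B → γ; repeat for the newly added items until nothing changes.

Start with: [C → . L f]
  [C → . L f] has the dot before L: add [L → . f ( C], [L → . (], [L → . y ;], [L → . C c f], [L → . ; c]
  [L → . C c f] has the dot before C: all C-items already present
No further items can be added.

CLOSURE = { [C → . L f], [L → . (], [L → . ; c], [L → . C c f], [L → . f ( C], [L → . y ;] }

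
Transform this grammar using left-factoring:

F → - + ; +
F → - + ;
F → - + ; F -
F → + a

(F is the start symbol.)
F → - + ; F'
F' → +
F' → ε
F' → F -
F → + a

Left-factoring transforms A → αβ₁ | αβ₂ into A → αA' and A' → β₁ | β₂
(α is the longest common prefix among the alternatives). Repeat until
no nonterminal has two alternatives with a common prefix.

Round 1: F has alternatives sharing prefix '- + ;'. Introduce F': F → - + ; F'
  Add: F' → +
  Add: F' → ε
  Add: F' → F -

No remaining common prefixes — done.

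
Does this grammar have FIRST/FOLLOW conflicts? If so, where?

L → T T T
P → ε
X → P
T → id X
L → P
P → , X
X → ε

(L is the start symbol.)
Nullable non-terminals: L, P, X.
FIRST sets used below: FIRST(T) = { 'id' }, FIRST(P) = { ',', ε }

L: nullable alternative(s) L → P; FOLLOW(L) = { $ }
  L → T T T: FIRST \ {ε} = { 'id' } — disjoint from FOLLOW(L)
  L → P: FIRST \ {ε} = { ',' } — this is the only nullable alternative, skip

P: nullable alternative(s) P → ε; FOLLOW(P) = { $, 'id' }
  P → ε: FIRST \ {ε} = { } — this is the only nullable alternative, skip
  P → , X: FIRST \ {ε} = { ',' } — disjoint from FOLLOW(P)

X: nullable alternative(s) X → P, X → ε; FOLLOW(X) = { $, 'id' }
  X → P: FIRST \ {ε} = { ',' } — disjoint from FOLLOW(X)
  X → ε: FIRST \ {ε} = { } — disjoint from FOLLOW(X)

T has no nullable alternative, so no FIRST/FOLLOW check is needed there.

No FIRST/FOLLOW conflicts found.

Answer: No FIRST/FOLLOW conflicts.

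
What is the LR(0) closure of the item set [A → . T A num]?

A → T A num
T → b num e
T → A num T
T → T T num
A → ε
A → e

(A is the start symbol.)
{ [A → . T A num], [A → . e], [A → .], [T → . A num T], [T → . T T num], [T → . b num e] }

To compute CLOSURE, for each item [A → α.Bβ] where B is a non-terminal, add [B → .γ] for all productions B → γ; repeat for the newly added items until nothing changes.

Start with: [A → . T A num]
  [A → . T A num] has the dot before T: add [T → . b num e], [T → . A num T], [T → . T T num]
  [T → . A num T] has the dot before A: add [A → .], [A → . e]
No further items can be added.

CLOSURE = { [A → . T A num], [A → . e], [A → .], [T → . A num T], [T → . T T num], [T → . b num e] }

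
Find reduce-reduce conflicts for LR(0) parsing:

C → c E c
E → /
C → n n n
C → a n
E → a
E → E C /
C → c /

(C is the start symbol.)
A reduce-reduce conflict occurs when an LR(0) state has two complete items [A → α .] and [B → β .] — both call for a reduction, and with no lookahead the parser cannot choose between them.

Augment with C' → C and build the canonical LR(0) collection (I0 = CLOSURE({[C' → . C]}), then GOTO on every symbol after a dot until no new states appear). It has 14 states:
  I0: { [C → . a n], [C → . c /], [C → . c E c], [C → . n n n], [C' → . C] }  — shift
  I1: { [C' → C .] }  — accept
  I2: { [C → a . n] }  — shift
  I3: { [C → c . /], [C → c . E c], [E → . /], [E → . E C /], [E → . a] }  — shift
  I4: { [C → n . n n] }  — shift
  I5: { [C → n n . n] }  — shift
  I6: { [C → n n n .] }  — reduce
  I7: { [C → c / .], [E → / .] }  — 2 reduces
  I8: { [C → . a n], [C → . c /], [C → . c E c], [C → . n n n], [C → c E . c], [E → E . C /] }  — shift
  I9: { [E → a .] }  — reduce
  I10: { [E → E C . /] }  — shift
  I11: { [C → c . /], [C → c . E c], [C → c E c .], [E → . /], [E → . E C /], [E → . a] }  — shift, reduce
  I12: { [E → E C / .] }  — reduce
  I13: { [C → a n .] }  — reduce

I7 contains complete items [C → c / .], [E → / .] — reduce-reduce conflict.

Answer: Yes — I7: [C → c / .] vs [E → / .]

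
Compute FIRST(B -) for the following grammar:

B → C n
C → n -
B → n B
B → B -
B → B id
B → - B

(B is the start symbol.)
{ '-', 'n' }

FIRST sets of the non-terminals involved (from the grammar, by fixed-point iteration):
  FIRST(B) = { '-', 'n' }

To compute FIRST(B -), process the symbols left to right:
Symbol B is a non-terminal. Add FIRST(B) \ {ε} = { '-', 'n' }
B is not nullable (ε ∉ FIRST(B)), so stop here.
FIRST(B -) = { '-', 'n' }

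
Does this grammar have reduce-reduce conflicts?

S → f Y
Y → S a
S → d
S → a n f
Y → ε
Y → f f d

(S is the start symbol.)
A reduce-reduce conflict occurs when an LR(0) state has two complete items [A → α .] and [B → β .] — both call for a reduction, and with no lookahead the parser cannot choose between them.

Augment with S' → S and build the canonical LR(0) collection (I0 = CLOSURE({[S' → . S]}), then GOTO on every symbol after a dot until no new states appear). It has 13 states:
  I0: { [S → . a n f], [S → . d], [S → . f Y], [S' → . S] }  — shift
  I1: { [S' → S .] }  — accept
  I2: { [S → a . n f] }  — shift
  I3: { [S → d .] }  — reduce
  I4: { [S → . a n f], [S → . d], [S → . f Y], [S → f . Y], [Y → . S a], [Y → . f f d], [Y → .] }  — shift, reduce
  I5: { [Y → S . a] }  — shift
  I6: { [S → f Y .] }  — reduce
  I7: { [S → . a n f], [S → . d], [S → . f Y], [S → f . Y], [Y → . S a], [Y → . f f d], [Y → .], [Y → f . f d] }  — shift, reduce
  I8: { [S → . a n f], [S → . d], [S → . f Y], [S → f . Y], [Y → . S a], [Y → . f f d], [Y → .], [Y → f . f d], [Y → f f . d] }  — shift, reduce
  I9: { [S → d .], [Y → f f d .] }  — 2 reduces
  I10: { [Y → S a .] }  — reduce
  I11: { [S → a n . f] }  — shift
  I12: { [S → a n f .] }  — reduce

I9 contains complete items [S → d .], [Y → f f d .] — reduce-reduce conflict.

Answer: Yes — I9: [S → d .] vs [Y → f f d .]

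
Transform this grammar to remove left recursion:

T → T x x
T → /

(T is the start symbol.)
T → / T'
T' → x x T'
T' → ε

T is directly left-recursive. The standard transformation for
  A → A α₁ | ... | A α_m | β₁ | ... | β_n
is
  A  → β₁ A' | ... | β_n A'
  A' → α₁ A' | ... | α_m A' | ε

T → / becomes T → / T'
T → T x x becomes T' → x x T'
Add T' → ε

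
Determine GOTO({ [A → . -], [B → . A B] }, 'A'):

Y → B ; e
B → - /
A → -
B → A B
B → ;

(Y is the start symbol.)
{ [A → . -], [B → . - /], [B → . ;], [B → . A B], [B → A . B] }

GOTO(I, 'A') = CLOSURE({ [A → αX.β] : [A → α.Xβ] ∈ I, X = 'A' })

Items with dot before 'A', with the dot advanced:
  [B → . A B] → [B → A . B]
Closure of the advanced items:
  [B → A . B] has the dot before B: add [B → . - /], [B → . A B], [B → . ;]
  [B → . A B] has the dot before A: add [A → . -]

GOTO = { [A → . -], [B → . - /], [B → . ;], [B → . A B], [B → A . B] }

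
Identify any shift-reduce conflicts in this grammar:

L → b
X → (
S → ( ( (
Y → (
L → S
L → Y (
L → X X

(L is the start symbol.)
Yes — I1: [X → ( .] vs [S → ( . ( (]

A shift-reduce conflict occurs when an LR(0) state has both:
  - a complete (reduce) item [A → α .] (dot at the end), and
  - a shift item [B → β . c γ] (dot before a terminal).

Augment with L' → L and build the canonical LR(0) collection (I0 = CLOSURE({[L' → . L]}), then GOTO on every symbol after a dot until no new states appear). It has 12 states:
  I0: { [L → . S], [L → . X X], [L → . Y (], [L → . b], [L' → . L], [S → . ( ( (], [X → . (], [Y → . (] }  — shift
  I1: { [S → ( . ( (], [X → ( .], [Y → ( .] }  — shift, 2 reduces
  I2: { [L' → L .] }  — accept
  I3: { [L → S .] }  — reduce
  I4: { [L → X . X], [X → . (] }  — shift
  I5: { [L → Y . (] }  — shift
  I6: { [L → b .] }  — reduce
  I7: { [L → Y ( .] }  — reduce
  I8: { [X → ( .] }  — reduce
  I9: { [L → X X .] }  — reduce
  I10: { [S → ( ( . (] }  — shift
  I11: { [S → ( ( ( .] }  — reduce

I1 contains reduce items [X → ( .], [Y → ( .] and shift item [S → ( . ( (] — shift-reduce conflict.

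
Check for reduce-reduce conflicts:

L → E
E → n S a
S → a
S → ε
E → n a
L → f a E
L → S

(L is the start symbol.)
A reduce-reduce conflict occurs when an LR(0) state has two complete items [A → α .] and [B → β .] — both call for a reduction, and with no lookahead the parser cannot choose between them.

Augment with L' → L and build the canonical LR(0) collection (I0 = CLOSURE({[L' → . L]}), then GOTO on every symbol after a dot until no new states appear). It has 12 states:
  I0: { [E → . n S a], [E → . n a], [L → . E], [L → . S], [L → . f a E], [L' → . L], [S → . a], [S → .] }  — shift, reduce
  I1: { [L → E .] }  — reduce
  I2: { [L' → L .] }  — accept
  I3: { [L → S .] }  — reduce
  I4: { [S → a .] }  — reduce
  I5: { [L → f . a E] }  — shift
  I6: { [E → n . S a], [E → n . a], [S → . a], [S → .] }  — shift, reduce
  I7: { [E → n S . a] }  — shift
  I8: { [E → n a .], [S → a .] }  — 2 reduces
  I9: { [E → n S a .] }  — reduce
  I10: { [E → . n S a], [E → . n a], [L → f a . E] }  — shift
  I11: { [L → f a E .] }  — reduce

I8 contains complete items [E → n a .], [S → a .] — reduce-reduce conflict.

Answer: Yes — I8: [E → n a .] vs [S → a .]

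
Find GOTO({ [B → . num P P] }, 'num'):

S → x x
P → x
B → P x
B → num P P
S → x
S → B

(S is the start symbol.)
GOTO(I, 'num') = CLOSURE({ [A → αX.β] : [A → α.Xβ] ∈ I, X = 'num' })

Items with dot before 'num', with the dot advanced:
  [B → . num P P] → [B → num . P P]
Closure of the advanced items:
  [B → num . P P] has the dot before P: add [P → . x]

GOTO = { [B → num . P P], [P → . x] }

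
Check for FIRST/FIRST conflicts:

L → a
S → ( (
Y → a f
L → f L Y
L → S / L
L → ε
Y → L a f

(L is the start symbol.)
A FIRST/FIRST conflict occurs when two productions N → α and N → β for the same non-terminal have FIRST(α) ∩ FIRST(β) ≠ ∅ (with ε ∈ FIRST of a nullable right-hand side, so two nullable alternatives also conflict).

FIRST sets of the non-terminals at (or reachable through a nullable prefix from) the front of some alternative:
  FIRST(S) = { '(' }
  FIRST(L) = { '(', 'a', 'f', ε }

Productions for L:
  L → a: FIRST = { 'a' }
  L → f L Y: FIRST = { 'f' }
  L → S / L: FIRST = { '(' }
  L → ε: FIRST = { ε }
Productions for Y:
  Y → a f: FIRST = { 'a' }
  Y → L a f: FIRST = { '(', 'a', 'f' }
S has only one production, so no FIRST/FIRST conflict is possible there.

Conflict for Y: Y → a f and Y → L a f
  Overlap: { 'a' }

Answer: Yes. Y → a f / Y → L a f on { 'a' }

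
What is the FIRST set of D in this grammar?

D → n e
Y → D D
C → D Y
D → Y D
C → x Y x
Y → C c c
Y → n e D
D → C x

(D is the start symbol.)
FIRST sets of the other non-terminals involved (by the same procedure, iterated to a fixed point):
  FIRST(Y) = { 'n', 'x' }
  FIRST(C) = { 'n', 'x' }

From D → n e:
  - n is a terminal: add 'n' and stop
From D → Y D:
  - Y is a non-terminal: add FIRST(Y) \ {ε} = { 'n', 'x' }
    Y is not nullable, so stop
From D → C x:
  - C is a non-terminal: add FIRST(C) \ {ε} = { 'n', 'x' }
    C is not nullable, so stop

Collecting: FIRST(D) = { 'n', 'x' }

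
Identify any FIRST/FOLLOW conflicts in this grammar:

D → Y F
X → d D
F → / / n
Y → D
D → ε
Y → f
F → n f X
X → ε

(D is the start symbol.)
A FIRST/FOLLOW conflict occurs when a non-terminal N has a nullable alternative N → β (β ⇒* ε) and another alternative N → α with FIRST(α) ∩ FOLLOW(N) ≠ ∅: on such a lookahead the parser cannot decide between expanding α and letting N vanish via β.

Nullable non-terminals: D, X, Y.
FIRST sets used below: FIRST(Y) = { '/', 'f', 'n', ε }, FIRST(F) = { '/', 'n' }, FIRST(D) = { '/', 'f', 'n', ε }

D: nullable alternative(s) D → ε; FOLLOW(D) = { $, '/', 'n' }
  D → Y F: FIRST \ {ε} = { '/', 'f', 'n' } — overlaps FOLLOW(D) on { '/', 'n' }: CONFLICT
  D → ε: FIRST \ {ε} = { } — this is the only nullable alternative, skip

X: nullable alternative(s) X → ε; FOLLOW(X) = { $, '/', 'n' }
  X → d D: FIRST \ {ε} = { 'd' } — disjoint from FOLLOW(X)
  X → ε: FIRST \ {ε} = { } — this is the only nullable alternative, skip

Y: nullable alternative(s) Y → D; FOLLOW(Y) = { '/', 'n' }
  Y → D: FIRST \ {ε} = { '/', 'f', 'n' } — this is the only nullable alternative, skip
  Y → f: FIRST \ {ε} = { 'f' } — disjoint from FOLLOW(Y)

F has no nullable alternative, so no FIRST/FOLLOW check is needed there.

So the grammar has 1 FIRST/FOLLOW conflict (marked CONFLICT above).

Answer: Yes. D → Y F with FOLLOW(D) on { '/', 'n' }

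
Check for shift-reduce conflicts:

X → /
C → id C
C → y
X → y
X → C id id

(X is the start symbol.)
No shift-reduce conflicts

A shift-reduce conflict occurs when an LR(0) state has both:
  - a complete (reduce) item [A → α .] (dot at the end), and
  - a shift item [B → β . c γ] (dot before a terminal).

Augment with X' → X and build the canonical LR(0) collection (I0 = CLOSURE({[X' → . X]}), then GOTO on every symbol after a dot until no new states appear). It has 10 states:
  I0: { [C → . id C], [C → . y], [X → . /], [X → . C id id], [X → . y], [X' → . X] }  — shift
  I1: { [X → / .] }  — reduce
  I2: { [X → C . id id] }  — shift
  I3: { [X' → X .] }  — accept
  I4: { [C → . id C], [C → . y], [C → id . C] }  — shift
  I5: { [C → y .], [X → y .] }  — 2 reduces
  I6: { [C → id C .] }  — reduce
  I7: { [C → y .] }  — reduce
  I8: { [X → C id . id] }  — shift
  I9: { [X → C id id .] }  — reduce

No state contains both a complete item and a shift item.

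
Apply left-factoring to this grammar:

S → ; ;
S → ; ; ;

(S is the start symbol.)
Left-factoring transforms A → αβ₁ | αβ₂ into A → αA' and A' → β₁ | β₂
(α is the longest common prefix among the alternatives). Repeat until
no nonterminal has two alternatives with a common prefix.

Round 1: S has alternatives sharing prefix '; ;'. Introduce S': S → ; ; S'
  Add: S' → ε
  Add: S' → ;

No remaining common prefixes — done.

Resulting grammar:
S → ; ; S'
S' → ε
S' → ;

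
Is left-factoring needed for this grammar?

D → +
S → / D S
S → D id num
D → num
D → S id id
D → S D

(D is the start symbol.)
Yes, D has productions with common prefix 'S'

Left-factoring is needed when two productions for the same non-terminal
share a common prefix on the right-hand side.

Productions for D:
  D → +
  D → num
  D → S id id
  D → S D
Productions for S:
  S → / D S
  S → D id num

Found common prefix 'S' in productions for D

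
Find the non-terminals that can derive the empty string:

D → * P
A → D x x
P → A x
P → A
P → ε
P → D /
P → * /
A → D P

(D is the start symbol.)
ε-productions: P → ε
So P is immediately nullable.
No further non-terminal can be added: every production for the remaining non-terminals contains a terminal or a non-nullable non-terminal.
Nullable = { 'P' }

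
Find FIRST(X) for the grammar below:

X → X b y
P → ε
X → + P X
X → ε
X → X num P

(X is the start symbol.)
{ '+', 'b', 'num', ε }

To compute FIRST(X), examine every production with X on the left-hand side, reading each right-hand side left to right until a non-nullable symbol is reached.

From X → X b y:
  - X is the symbol being defined: contributes nothing new
    X is nullable, so continue to the next symbol
  - b is a terminal: add 'b' and stop
From X → + P X:
  - '+' is a terminal: add '+' and stop
From X → ε:
  - ε-production, so ε ∈ FIRST(X)
From X → X num P:
  - X is the symbol being defined: contributes nothing new
    X is nullable, so continue to the next symbol
  - num is a terminal: add 'num' and stop

Collecting: FIRST(X) = { '+', 'b', 'num', ε }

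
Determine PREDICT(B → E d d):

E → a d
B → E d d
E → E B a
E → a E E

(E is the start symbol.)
PREDICT(B → E d d) = (FIRST(RHS) \ {ε}) ∪ (FOLLOW(B) if ε ∈ FIRST(RHS), i.e. RHS ⇒* ε)
FIRST(E) = { 'a' }
FIRST(E d d) = { 'a' }
ε ∉ FIRST(E d d), so FOLLOW(B) is not added.
PREDICT(B → E d d) = { 'a' }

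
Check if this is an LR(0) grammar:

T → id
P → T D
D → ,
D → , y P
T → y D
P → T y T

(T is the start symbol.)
Augment with T' → T and build the canonical LR(0) collection (I0 = CLOSURE({[T' → . T]}), then GOTO on every symbol after a dot until no new states appear). It has 12 states:
  I0: { [T → . id], [T → . y D], [T' → . T] }  — shift
  I1: { [T' → T .] }  — accept
  I2: { [T → id .] }  — reduce
  I3: { [D → . , y P], [D → . ,], [T → y . D] }  — shift
  I4: { [D → , . y P], [D → , .] }  — shift, reduce
  I5: { [T → y D .] }  — reduce
  I6: { [D → , y . P], [P → . T D], [P → . T y T], [T → . id], [T → . y D] }  — shift
  I7: { [D → , y P .] }  — reduce
  I8: { [D → . , y P], [D → . ,], [P → T . D], [P → T . y T] }  — shift
  I9: { [P → T D .] }  — reduce
  I10: { [P → T y . T], [T → . id], [T → . y D] }  — shift
  I11: { [P → T y T .] }  — reduce

Conflict in state I4:
  Shift-reduce conflict between [D → , .] and [D → , . y P]
So the grammar is NOT LR(0).

Answer: No. Shift-reduce conflict between [D → , .] and [D → , . y P]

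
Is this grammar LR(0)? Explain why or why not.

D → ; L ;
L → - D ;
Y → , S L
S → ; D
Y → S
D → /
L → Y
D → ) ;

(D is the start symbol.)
Yes, the grammar is LR(0)

A grammar is LR(0) if no state in the canonical LR(0) collection has:
  - both a shift item (dot before a terminal) and a complete item (shift-reduce conflict), or
  - two or more complete items (reduce-reduce conflict; the accept item [D' → D .] counts as a complete item here).

Augment with D' → D and build the canonical LR(0) collection (I0 = CLOSURE({[D' → . D]}), then GOTO on every symbol after a dot until no new states appear). It has 18 states:
  I0: { [D → . ) ;], [D → . /], [D → . ; L ;], [D' → . D] }  — shift
  I1: { [D → ) . ;] }  — shift
  I2: { [D → / .] }  — reduce
  I3: { [D → ; . L ;], [L → . - D ;], [L → . Y], [S → . ; D], [Y → . , S L], [Y → . S] }  — shift
  I4: { [D' → D .] }  — accept
  I5: { [S → . ; D], [Y → , . S L] }  — shift
  I6: { [D → . ) ;], [D → . /], [D → . ; L ;], [L → - . D ;] }  — shift
  I7: { [D → . ) ;], [D → . /], [D → . ; L ;], [S → ; . D] }  — shift
  I8: { [D → ; L . ;] }  — shift
  I9: { [Y → S .] }  — reduce
  I10: { [L → Y .] }  — reduce
  I11: { [D → ; L ; .] }  — reduce
  I12: { [S → ; D .] }  — reduce
  I13: { [L → - D . ;] }  — shift
  I14: { [L → - D ; .] }  — reduce
  I15: { [L → . - D ;], [L → . Y], [S → . ; D], [Y → , S . L], [Y → . , S L], [Y → . S] }  — shift
  I16: { [Y → , S L .] }  — reduce
  I17: { [D → ) ; .] }  — reduce

Every state is either a pure shift/goto state or contains exactly one complete item and nothing to shift — no conflicts. The grammar is LR(0).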